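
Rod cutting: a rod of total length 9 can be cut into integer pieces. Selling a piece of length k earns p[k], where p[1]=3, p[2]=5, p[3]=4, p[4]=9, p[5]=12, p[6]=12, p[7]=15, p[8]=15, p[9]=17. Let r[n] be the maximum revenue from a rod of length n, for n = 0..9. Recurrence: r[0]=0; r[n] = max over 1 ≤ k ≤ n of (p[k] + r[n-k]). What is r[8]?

24

   n    0    1    2    3    4    5    6    7    8    9
r[n]    0    3    6    9   12   15   18   21   24   27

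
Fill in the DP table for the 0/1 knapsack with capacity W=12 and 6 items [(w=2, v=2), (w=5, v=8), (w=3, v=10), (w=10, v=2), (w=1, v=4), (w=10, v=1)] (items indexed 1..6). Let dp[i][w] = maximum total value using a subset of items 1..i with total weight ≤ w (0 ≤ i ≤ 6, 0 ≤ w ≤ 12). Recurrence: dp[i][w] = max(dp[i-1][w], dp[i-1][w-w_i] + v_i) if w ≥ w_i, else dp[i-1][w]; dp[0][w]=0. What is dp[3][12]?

i\w   0   1   2   3   4   5   6   7   8   9  10  11  12
  0   0   0   0   0   0   0   0   0   0   0   0   0   0
  1   0   0   2   2   2   2   2   2   2   2   2   2   2
  2   0   0   2   2   2   8   8  10  10  10  10  10  10
  3   0   0   2  10  10  12  12  12  18  18  20  20  20
  4   0   0   2  10  10  12  12  12  18  18  20  20  20
  5   0   4   4  10  14  14  16  16  18  22  22  24  24
  6   0   4   4  10  14  14  16  16  18  22  22  24  24

20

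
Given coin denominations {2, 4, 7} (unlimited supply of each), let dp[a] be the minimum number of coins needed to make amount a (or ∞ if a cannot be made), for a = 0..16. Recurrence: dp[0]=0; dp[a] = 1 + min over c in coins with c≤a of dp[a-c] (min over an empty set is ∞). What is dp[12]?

 a  0  1  2  3  4  5  6  7  8  9 10 11 12 13 14 15 16
dp  0  -  1  -  1  -  2  1  2  2  3  2  3  3  2  3  3
(- denotes ∞ / unreachable)

3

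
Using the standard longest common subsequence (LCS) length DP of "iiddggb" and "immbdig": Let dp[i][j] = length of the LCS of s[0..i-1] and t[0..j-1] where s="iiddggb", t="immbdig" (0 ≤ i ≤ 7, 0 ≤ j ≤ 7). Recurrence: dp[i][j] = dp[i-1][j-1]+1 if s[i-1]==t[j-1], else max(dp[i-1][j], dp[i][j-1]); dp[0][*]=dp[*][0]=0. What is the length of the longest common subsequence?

   ''  i  m  m  b  d  i  g
''  0  0  0  0  0  0  0  0
 i  0  1  1  1  1  1  1  1
 i  0  1  1  1  1  1  2  2
 d  0  1  1  1  1  2  2  2
 d  0  1  1  1  1  2  2  2
 g  0  1  1  1  1  2  2  3
 g  0  1  1  1  1  2  2  3
 b  0  1  1  1  2  2  2  3

3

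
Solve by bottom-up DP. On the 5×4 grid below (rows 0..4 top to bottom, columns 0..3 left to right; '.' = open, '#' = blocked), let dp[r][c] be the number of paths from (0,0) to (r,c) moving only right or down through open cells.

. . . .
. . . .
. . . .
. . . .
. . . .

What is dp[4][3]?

35

r\c   0   1   2   3
  0   1   1   1   1
  1   1   2   3   4
  2   1   3   6  10
  3   1   4  10  20
  4   1   5  15  35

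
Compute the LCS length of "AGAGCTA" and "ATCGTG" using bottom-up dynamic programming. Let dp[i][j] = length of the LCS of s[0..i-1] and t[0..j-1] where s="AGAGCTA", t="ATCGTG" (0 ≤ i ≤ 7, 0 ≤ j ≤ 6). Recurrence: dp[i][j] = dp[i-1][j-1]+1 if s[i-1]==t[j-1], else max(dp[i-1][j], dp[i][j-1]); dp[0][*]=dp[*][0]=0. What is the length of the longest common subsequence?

   ''  A  T  C  G  T  G
''  0  0  0  0  0  0  0
 A  0  1  1  1  1  1  1
 G  0  1  1  1  2  2  2
 A  0  1  1  1  2  2  2
 G  0  1  1  1  2  2  3
 C  0  1  1  2  2  2  3
 T  0  1  2  2  2  3  3
 A  0  1  2  2  2  3  3

3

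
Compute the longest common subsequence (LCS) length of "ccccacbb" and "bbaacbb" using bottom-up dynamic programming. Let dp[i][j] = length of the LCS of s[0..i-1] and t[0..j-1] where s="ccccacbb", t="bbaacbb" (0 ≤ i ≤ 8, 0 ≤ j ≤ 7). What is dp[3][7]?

1

   ''  b  b  a  a  c  b  b
''  0  0  0  0  0  0  0  0
 c  0  0  0  0  0  1  1  1
 c  0  0  0  0  0  1  1  1
 c  0  0  0  0  0  1  1  1
 c  0  0  0  0  0  1  1  1
 a  0  0  0  1  1  1  1  1
 c  0  0  0  1  1  2  2  2
 b  0  1  1  1  1  2  3  3
 b  0  1  2  2  2  2  3  4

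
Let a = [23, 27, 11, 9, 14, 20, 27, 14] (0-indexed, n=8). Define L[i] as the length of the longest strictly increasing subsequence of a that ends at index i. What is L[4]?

2

   i    0    1    2    3    4    5    6    7
a[i]   23   27   11    9   14   20   27   14
L[i]    1    2    1    1    2    3    4    2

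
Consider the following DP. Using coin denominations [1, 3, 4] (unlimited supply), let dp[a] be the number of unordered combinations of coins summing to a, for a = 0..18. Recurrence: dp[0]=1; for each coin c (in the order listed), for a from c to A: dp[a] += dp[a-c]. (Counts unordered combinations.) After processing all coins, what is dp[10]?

after  coin     0     1     2     3     4     5     6     7     8     9    10    11    12    13    14    15    16    17    18
          1     1     1     1     1     1     1     1     1     1     1     1     1     1     1     1     1     1     1     1
          3     1     1     1     2     2     2     3     3     3     4     4     4     5     5     5     6     6     6     7
          4     1     1     1     2     3     3     4     5     6     7     8     9    11    12    13    15    17    18    20

8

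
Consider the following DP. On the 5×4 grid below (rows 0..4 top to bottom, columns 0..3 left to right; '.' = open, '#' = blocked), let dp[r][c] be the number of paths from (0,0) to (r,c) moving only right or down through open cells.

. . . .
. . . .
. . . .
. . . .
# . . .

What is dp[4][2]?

r\c   0   1   2   3
  0   1   1   1   1
  1   1   2   3   4
  2   1   3   6  10
  3   1   4  10  20
  4   0   4  14  34

14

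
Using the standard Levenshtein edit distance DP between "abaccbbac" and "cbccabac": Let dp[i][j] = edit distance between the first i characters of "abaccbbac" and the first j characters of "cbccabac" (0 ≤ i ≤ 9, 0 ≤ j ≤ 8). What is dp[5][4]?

2

   ''  c  b  c  c  a  b  a  c
''  0  1  2  3  4  5  6  7  8
 a  1  1  2  3  4  4  5  6  7
 b  2  2  1  2  3  4  4  5  6
 a  3  3  2  2  3  3  4  4  5
 c  4  3  3  2  2  3  4  5  4
 c  5  4  4  3  2  3  4  5  5
 b  6  5  4  4  3  3  3  4  5
 b  7  6  5  5  4  4  3  4  5
 a  8  7  6  6  5  4  4  3  4
 c  9  8  7  6  6  5  5  4  3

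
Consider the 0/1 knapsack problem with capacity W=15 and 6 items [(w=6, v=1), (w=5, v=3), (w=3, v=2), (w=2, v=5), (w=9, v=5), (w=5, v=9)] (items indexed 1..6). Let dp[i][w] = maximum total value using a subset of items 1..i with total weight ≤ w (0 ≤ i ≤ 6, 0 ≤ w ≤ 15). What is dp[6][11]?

i\w   0   1   2   3   4   5   6   7   8   9  10  11  12  13  14  15
  0   0   0   0   0   0   0   0   0   0   0   0   0   0   0   0   0
  1   0   0   0   0   0   0   1   1   1   1   1   1   1   1   1   1
  2   0   0   0   0   0   3   3   3   3   3   3   4   4   4   4   4
  3   0   0   0   2   2   3   3   3   5   5   5   5   5   5   6   6
  4   0   0   5   5   5   7   7   8   8   8  10  10  10  10  10  10
  5   0   0   5   5   5   7   7   8   8   8  10  10  10  10  12  12
  6   0   0   5   5   5   9   9  14  14  14  16  16  17  17  17  19

16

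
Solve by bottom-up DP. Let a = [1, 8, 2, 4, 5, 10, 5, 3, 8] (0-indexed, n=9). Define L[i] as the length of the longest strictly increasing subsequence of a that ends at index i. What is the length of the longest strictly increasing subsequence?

5

   i    0    1    2    3    4    5    6    7    8
a[i]    1    8    2    4    5   10    5    3    8
L[i]    1    2    2    3    4    5    4    3    5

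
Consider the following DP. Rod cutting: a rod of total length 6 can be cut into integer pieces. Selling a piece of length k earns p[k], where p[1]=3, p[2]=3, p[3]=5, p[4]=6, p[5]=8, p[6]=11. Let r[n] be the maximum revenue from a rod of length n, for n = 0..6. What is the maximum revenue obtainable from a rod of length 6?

18

   n    0    1    2    3    4    5    6
r[n]    0    3    6    9   12   15   18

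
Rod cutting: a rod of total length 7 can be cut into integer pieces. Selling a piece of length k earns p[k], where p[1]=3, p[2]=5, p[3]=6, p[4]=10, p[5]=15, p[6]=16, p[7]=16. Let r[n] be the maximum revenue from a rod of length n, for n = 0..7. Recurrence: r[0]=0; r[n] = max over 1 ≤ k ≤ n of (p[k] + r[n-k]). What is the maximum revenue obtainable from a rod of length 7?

21

   n    0    1    2    3    4    5    6    7
r[n]    0    3    6    9   12   15   18   21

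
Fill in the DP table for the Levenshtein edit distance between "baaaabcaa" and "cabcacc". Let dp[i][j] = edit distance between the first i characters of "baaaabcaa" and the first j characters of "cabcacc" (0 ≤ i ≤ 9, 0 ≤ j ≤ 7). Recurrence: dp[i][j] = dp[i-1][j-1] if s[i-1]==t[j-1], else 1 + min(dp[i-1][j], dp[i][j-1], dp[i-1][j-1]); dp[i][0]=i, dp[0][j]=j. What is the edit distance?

   ''  c  a  b  c  a  c  c
''  0  1  2  3  4  5  6  7
 b  1  1  2  2  3  4  5  6
 a  2  2  1  2  3  3  4  5
 a  3  3  2  2  3  3  4  5
 a  4  4  3  3  3  3  4  5
 a  5  5  4  4  4  3  4  5
 b  6  6  5  4  5  4  4  5
 c  7  6  6  5  4  5  4  4
 a  8  7  6  6  5  4  5  5
 a  9  8  7  7  6  5  5  6

6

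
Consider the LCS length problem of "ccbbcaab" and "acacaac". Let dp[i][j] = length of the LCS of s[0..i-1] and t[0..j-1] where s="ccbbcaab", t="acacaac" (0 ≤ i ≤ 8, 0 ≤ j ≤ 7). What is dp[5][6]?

2

   ''  a  c  a  c  a  a  c
''  0  0  0  0  0  0  0  0
 c  0  0  1  1  1  1  1  1
 c  0  0  1  1  2  2  2  2
 b  0  0  1  1  2  2  2  2
 b  0  0  1  1  2  2  2  2
 c  0  0  1  1  2  2  2  3
 a  0  1  1  2  2  3  3  3
 a  0  1  1  2  2  3  4  4
 b  0  1  1  2  2  3  4  4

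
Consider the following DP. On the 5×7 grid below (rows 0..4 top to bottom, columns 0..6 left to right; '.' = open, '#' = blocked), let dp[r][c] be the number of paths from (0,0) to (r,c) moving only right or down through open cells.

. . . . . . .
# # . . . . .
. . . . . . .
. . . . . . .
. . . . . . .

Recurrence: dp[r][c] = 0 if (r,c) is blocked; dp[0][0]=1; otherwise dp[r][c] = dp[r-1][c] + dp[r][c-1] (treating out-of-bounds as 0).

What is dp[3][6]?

r\c   0   1   2   3   4   5   6
  0   1   1   1   1   1   1   1
  1   0   0   1   2   3   4   5
  2   0   0   1   3   6  10  15
  3   0   0   1   4  10  20  35
  4   0   0   1   5  15  35  70

35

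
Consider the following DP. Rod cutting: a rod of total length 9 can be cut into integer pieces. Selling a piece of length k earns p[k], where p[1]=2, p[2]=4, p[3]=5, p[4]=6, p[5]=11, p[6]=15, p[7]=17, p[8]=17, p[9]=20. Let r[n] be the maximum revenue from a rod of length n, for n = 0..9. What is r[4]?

   n    0    1    2    3    4    5    6    7    8    9
r[n]    0    2    4    6    8   11   15   17   19   21

8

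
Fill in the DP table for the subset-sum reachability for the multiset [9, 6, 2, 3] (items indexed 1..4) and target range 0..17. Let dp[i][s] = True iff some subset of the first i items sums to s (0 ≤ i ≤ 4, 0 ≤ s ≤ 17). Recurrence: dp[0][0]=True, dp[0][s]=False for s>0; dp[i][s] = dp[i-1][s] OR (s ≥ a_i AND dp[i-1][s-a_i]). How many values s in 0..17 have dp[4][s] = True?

i\s   0   1   2   3   4   5   6   7   8   9  10  11  12  13  14  15  16  17
  0   T   F   F   F   F   F   F   F   F   F   F   F   F   F   F   F   F   F
  1   T   F   F   F   F   F   F   F   F   T   F   F   F   F   F   F   F   F
  2   T   F   F   F   F   F   T   F   F   T   F   F   F   F   F   T   F   F
  3   T   F   T   F   F   F   T   F   T   T   F   T   F   F   F   T   F   T
  4   T   F   T   T   F   T   T   F   T   T   F   T   T   F   T   T   F   T

12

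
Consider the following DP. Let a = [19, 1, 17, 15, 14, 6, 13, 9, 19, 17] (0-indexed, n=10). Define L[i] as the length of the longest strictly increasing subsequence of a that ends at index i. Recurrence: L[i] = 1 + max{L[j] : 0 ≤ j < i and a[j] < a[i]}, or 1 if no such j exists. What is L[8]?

4

   i    0    1    2    3    4    5    6    7    8    9
a[i]   19    1   17   15   14    6   13    9   19   17
L[i]    1    1    2    2    2    2    3    3    4    4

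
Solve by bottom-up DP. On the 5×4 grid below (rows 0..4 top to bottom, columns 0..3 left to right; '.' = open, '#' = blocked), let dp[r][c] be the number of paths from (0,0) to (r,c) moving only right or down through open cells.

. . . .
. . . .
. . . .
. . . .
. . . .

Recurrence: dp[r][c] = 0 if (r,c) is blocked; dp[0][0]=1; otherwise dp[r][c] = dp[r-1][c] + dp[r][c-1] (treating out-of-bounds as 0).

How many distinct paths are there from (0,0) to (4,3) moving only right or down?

r\c   0   1   2   3
  0   1   1   1   1
  1   1   2   3   4
  2   1   3   6  10
  3   1   4  10  20
  4   1   5  15  35

35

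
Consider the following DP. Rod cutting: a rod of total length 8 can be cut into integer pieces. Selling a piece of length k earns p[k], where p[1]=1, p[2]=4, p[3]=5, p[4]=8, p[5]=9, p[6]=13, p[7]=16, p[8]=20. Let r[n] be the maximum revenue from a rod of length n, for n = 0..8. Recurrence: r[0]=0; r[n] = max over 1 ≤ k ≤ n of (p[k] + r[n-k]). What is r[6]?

13

   n    0    1    2    3    4    5    6    7    8
r[n]    0    1    4    5    8    9   13   16   20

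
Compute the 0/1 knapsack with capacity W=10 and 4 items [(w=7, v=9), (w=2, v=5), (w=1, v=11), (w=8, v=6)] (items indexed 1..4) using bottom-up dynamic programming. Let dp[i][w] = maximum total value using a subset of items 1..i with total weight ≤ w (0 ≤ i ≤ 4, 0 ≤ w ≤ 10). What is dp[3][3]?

i\w   0   1   2   3   4   5   6   7   8   9  10
  0   0   0   0   0   0   0   0   0   0   0   0
  1   0   0   0   0   0   0   0   9   9   9   9
  2   0   0   5   5   5   5   5   9   9  14  14
  3   0  11  11  16  16  16  16  16  20  20  25
  4   0  11  11  16  16  16  16  16  20  20  25

16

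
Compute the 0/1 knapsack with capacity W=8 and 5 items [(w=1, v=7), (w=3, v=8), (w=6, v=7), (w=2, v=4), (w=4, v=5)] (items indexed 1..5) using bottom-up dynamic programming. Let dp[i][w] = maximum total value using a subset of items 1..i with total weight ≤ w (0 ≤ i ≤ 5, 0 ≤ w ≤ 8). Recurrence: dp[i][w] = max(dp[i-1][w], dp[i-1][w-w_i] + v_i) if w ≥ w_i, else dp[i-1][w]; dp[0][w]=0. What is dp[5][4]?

15

i\w   0   1   2   3   4   5   6   7   8
  0   0   0   0   0   0   0   0   0   0
  1   0   7   7   7   7   7   7   7   7
  2   0   7   7   8  15  15  15  15  15
  3   0   7   7   8  15  15  15  15  15
  4   0   7   7  11  15  15  19  19  19
  5   0   7   7  11  15  15  19  19  20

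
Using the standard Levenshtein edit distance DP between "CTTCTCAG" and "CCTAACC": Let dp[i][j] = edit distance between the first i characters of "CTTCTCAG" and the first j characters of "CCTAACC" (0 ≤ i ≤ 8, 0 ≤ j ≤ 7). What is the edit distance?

   ''  C  C  T  A  A  C  C
''  0  1  2  3  4  5  6  7
 C  1  0  1  2  3  4  5  6
 T  2  1  1  1  2  3  4  5
 T  3  2  2  1  2  3  4  5
 C  4  3  2  2  2  3  3  4
 T  5  4  3  2  3  3  4  4
 C  6  5  4  3  3  4  3  4
 A  7  6  5  4  3  3  4  4
 G  8  7  6  5  4  4  4  5

5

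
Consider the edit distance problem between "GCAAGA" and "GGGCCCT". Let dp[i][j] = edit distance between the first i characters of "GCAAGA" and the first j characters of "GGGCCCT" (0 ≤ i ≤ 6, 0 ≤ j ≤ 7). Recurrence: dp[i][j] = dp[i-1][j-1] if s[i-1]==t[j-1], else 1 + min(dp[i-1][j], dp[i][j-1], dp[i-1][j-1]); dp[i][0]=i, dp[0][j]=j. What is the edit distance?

   ''  G  G  G  C  C  C  T
''  0  1  2  3  4  5  6  7
 G  1  0  1  2  3  4  5  6
 C  2  1  1  2  2  3  4  5
 A  3  2  2  2  3  3  4  5
 A  4  3  3  3  3  4  4  5
 G  5  4  3  3  4  4  5  5
 A  6  5  4  4  4  5  5  6

6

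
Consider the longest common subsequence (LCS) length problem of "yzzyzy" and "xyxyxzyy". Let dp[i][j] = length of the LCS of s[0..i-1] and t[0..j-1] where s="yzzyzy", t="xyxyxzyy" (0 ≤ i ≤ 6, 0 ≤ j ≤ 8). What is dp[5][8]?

   ''  x  y  x  y  x  z  y  y
''  0  0  0  0  0  0  0  0  0
 y  0  0  1  1  1  1  1  1  1
 z  0  0  1  1  1  1  2  2  2
 z  0  0  1  1  1  1  2  2  2
 y  0  0  1  1  2  2  2  3  3
 z  0  0  1  1  2  2  3  3  3
 y  0  0  1  1  2  2  3  4  4

3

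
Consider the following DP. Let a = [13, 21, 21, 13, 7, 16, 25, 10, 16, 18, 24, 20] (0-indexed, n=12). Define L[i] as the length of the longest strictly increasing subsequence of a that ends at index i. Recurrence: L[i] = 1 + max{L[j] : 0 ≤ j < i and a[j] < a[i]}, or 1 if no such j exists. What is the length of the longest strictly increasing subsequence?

5

   i    0    1    2    3    4    5    6    7    8    9   10   11
a[i]   13   21   21   13    7   16   25   10   16   18   24   20
L[i]    1    2    2    1    1    2    3    2    3    4    5    5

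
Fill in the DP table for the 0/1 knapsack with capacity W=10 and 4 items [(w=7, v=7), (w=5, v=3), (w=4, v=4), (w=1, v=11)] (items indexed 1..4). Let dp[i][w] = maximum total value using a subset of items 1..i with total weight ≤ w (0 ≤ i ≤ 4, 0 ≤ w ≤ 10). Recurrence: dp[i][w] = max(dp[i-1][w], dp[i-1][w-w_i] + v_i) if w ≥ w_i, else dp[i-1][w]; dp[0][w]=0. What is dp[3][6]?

4

i\w   0   1   2   3   4   5   6   7   8   9  10
  0   0   0   0   0   0   0   0   0   0   0   0
  1   0   0   0   0   0   0   0   7   7   7   7
  2   0   0   0   0   0   3   3   7   7   7   7
  3   0   0   0   0   4   4   4   7   7   7   7
  4   0  11  11  11  11  15  15  15  18  18  18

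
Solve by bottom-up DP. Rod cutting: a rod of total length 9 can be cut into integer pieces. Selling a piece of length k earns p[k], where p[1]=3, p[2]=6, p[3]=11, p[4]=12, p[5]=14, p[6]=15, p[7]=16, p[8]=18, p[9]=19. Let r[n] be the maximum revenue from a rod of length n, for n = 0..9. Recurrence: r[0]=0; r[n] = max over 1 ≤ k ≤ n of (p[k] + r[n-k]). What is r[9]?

33

   n    0    1    2    3    4    5    6    7    8    9
r[n]    0    3    6   11   14   17   22   25   28   33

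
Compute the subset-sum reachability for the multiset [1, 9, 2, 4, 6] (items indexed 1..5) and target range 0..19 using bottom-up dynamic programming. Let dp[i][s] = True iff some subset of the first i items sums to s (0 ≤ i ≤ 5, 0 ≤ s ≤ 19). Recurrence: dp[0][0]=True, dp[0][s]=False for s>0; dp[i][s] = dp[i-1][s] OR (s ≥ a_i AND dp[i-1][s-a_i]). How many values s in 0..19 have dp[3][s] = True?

i\s   0   1   2   3   4   5   6   7   8   9  10  11  12  13  14  15  16  17  18  19
  0   T   F   F   F   F   F   F   F   F   F   F   F   F   F   F   F   F   F   F   F
  1   T   T   F   F   F   F   F   F   F   F   F   F   F   F   F   F   F   F   F   F
  2   T   T   F   F   F   F   F   F   F   T   T   F   F   F   F   F   F   F   F   F
  3   T   T   T   T   F   F   F   F   F   T   T   T   T   F   F   F   F   F   F   F
  4   T   T   T   T   T   T   T   T   F   T   T   T   T   T   T   T   T   F   F   F
  5   T   T   T   T   T   T   T   T   T   T   T   T   T   T   T   T   T   T   T   T

8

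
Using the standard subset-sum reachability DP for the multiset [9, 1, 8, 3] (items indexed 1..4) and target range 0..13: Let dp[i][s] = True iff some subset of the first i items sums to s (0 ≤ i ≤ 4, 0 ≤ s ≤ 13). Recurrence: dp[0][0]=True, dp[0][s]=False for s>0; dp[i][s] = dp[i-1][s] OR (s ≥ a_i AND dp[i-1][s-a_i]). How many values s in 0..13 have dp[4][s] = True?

i\s   0   1   2   3   4   5   6   7   8   9  10  11  12  13
  0   T   F   F   F   F   F   F   F   F   F   F   F   F   F
  1   T   F   F   F   F   F   F   F   F   T   F   F   F   F
  2   T   T   F   F   F   F   F   F   F   T   T   F   F   F
  3   T   T   F   F   F   F   F   F   T   T   T   F   F   F
  4   T   T   F   T   T   F   F   F   T   T   T   T   T   T

10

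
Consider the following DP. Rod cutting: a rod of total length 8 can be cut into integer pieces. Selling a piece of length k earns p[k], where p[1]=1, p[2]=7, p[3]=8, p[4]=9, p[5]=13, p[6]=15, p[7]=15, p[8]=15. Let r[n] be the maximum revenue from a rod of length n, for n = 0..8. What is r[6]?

   n    0    1    2    3    4    5    6    7    8
r[n]    0    1    7    8   14   15   21   22   28

21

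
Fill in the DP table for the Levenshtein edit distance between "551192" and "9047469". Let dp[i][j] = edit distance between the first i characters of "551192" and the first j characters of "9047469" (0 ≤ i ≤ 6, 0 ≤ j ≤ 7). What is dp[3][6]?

   ''  9  0  4  7  4  6  9
''  0  1  2  3  4  5  6  7
 5  1  1  2  3  4  5  6  7
 5  2  2  2  3  4  5  6  7
 1  3  3  3  3  4  5  6  7
 1  4  4  4  4  4  5  6  7
 9  5  4  5  5  5  5  6  6
 2  6  5  5  6  6  6  6  7

6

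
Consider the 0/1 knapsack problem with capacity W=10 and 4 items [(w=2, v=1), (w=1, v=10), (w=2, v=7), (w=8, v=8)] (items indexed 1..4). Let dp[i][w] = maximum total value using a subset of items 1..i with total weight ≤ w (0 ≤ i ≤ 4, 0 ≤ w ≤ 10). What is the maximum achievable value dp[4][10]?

i\w   0   1   2   3   4   5   6   7   8   9  10
  0   0   0   0   0   0   0   0   0   0   0   0
  1   0   0   1   1   1   1   1   1   1   1   1
  2   0  10  10  11  11  11  11  11  11  11  11
  3   0  10  10  17  17  18  18  18  18  18  18
  4   0  10  10  17  17  18  18  18  18  18  18

18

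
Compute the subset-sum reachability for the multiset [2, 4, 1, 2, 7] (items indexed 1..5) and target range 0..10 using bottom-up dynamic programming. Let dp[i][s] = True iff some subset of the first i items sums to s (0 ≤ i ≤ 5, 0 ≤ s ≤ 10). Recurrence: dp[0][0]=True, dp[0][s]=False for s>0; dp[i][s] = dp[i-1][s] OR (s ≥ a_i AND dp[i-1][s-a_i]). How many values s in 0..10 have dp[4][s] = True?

i\s   0   1   2   3   4   5   6   7   8   9  10
  0   T   F   F   F   F   F   F   F   F   F   F
  1   T   F   T   F   F   F   F   F   F   F   F
  2   T   F   T   F   T   F   T   F   F   F   F
  3   T   T   T   T   T   T   T   T   F   F   F
  4   T   T   T   T   T   T   T   T   T   T   F
  5   T   T   T   T   T   T   T   T   T   T   T

10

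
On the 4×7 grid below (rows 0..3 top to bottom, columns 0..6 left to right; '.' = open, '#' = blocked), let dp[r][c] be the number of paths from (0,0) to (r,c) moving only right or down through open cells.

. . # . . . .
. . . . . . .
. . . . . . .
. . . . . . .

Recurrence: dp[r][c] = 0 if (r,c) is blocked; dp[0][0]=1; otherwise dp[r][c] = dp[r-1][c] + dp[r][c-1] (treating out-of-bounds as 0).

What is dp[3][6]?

r\c   0   1   2   3   4   5   6
  0   1   1   0   0   0   0   0
  1   1   2   2   2   2   2   2
  2   1   3   5   7   9  11  13
  3   1   4   9  16  25  36  49

49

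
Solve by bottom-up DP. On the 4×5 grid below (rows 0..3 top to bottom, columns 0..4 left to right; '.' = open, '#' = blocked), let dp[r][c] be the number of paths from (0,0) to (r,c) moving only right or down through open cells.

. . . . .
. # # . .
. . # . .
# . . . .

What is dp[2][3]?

1

r\c   0   1   2   3   4
  0   1   1   1   1   1
  1   1   0   0   1   2
  2   1   1   0   1   3
  3   0   1   1   2   5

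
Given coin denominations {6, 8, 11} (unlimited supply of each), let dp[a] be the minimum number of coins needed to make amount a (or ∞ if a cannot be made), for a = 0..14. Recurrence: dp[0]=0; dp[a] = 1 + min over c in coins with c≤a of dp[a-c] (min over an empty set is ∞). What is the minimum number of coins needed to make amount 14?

 a  0  1  2  3  4  5  6  7  8  9 10 11 12 13 14
dp  0  -  -  -  -  -  1  -  1  -  -  1  2  -  2
(- denotes ∞ / unreachable)

2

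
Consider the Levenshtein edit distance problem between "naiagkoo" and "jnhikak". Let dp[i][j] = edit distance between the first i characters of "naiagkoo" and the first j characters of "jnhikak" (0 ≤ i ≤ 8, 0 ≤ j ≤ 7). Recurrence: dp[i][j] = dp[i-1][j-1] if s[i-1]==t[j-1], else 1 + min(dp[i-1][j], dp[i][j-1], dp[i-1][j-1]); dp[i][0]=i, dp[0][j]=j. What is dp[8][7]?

6

   ''  j  n  h  i  k  a  k
''  0  1  2  3  4  5  6  7
 n  1  1  1  2  3  4  5  6
 a  2  2  2  2  3  4  4  5
 i  3  3  3  3  2  3  4  5
 a  4  4  4  4  3  3  3  4
 g  5  5  5  5  4  4  4  4
 k  6  6  6  6  5  4  5  4
 o  7  7  7  7  6  5  5  5
 o  8  8  8  8  7  6  6  6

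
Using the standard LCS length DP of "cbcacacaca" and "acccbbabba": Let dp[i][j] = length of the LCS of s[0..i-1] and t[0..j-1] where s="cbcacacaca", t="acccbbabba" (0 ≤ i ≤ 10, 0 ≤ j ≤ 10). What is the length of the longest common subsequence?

5

   ''  a  c  c  c  b  b  a  b  b  a
''  0  0  0  0  0  0  0  0  0  0  0
 c  0  0  1  1  1  1  1  1  1  1  1
 b  0  0  1  1  1  2  2  2  2  2  2
 c  0  0  1  2  2  2  2  2  2  2  2
 a  0  1  1  2  2  2  2  3  3  3  3
 c  0  1  2  2  3  3  3  3  3  3  3
 a  0  1  2  2  3  3  3  4  4  4  4
 c  0  1  2  3  3  3  3  4  4  4  4
 a  0  1  2  3  3  3  3  4  4  4  5
 c  0  1  2  3  4  4  4  4  4  4  5
 a  0  1  2  3  4  4  4  5  5  5  5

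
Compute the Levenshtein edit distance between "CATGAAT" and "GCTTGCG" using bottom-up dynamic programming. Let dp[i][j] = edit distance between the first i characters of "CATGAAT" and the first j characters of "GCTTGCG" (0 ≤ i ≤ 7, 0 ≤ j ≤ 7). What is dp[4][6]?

   ''  G  C  T  T  G  C  G
''  0  1  2  3  4  5  6  7
 C  1  1  1  2  3  4  5  6
 A  2  2  2  2  3  4  5  6
 T  3  3  3  2  2  3  4  5
 G  4  3  4  3  3  2  3  4
 A  5  4  4  4  4  3  3  4
 A  6  5  5  5  5  4  4  4
 T  7  6  6  5  5  5  5  5

3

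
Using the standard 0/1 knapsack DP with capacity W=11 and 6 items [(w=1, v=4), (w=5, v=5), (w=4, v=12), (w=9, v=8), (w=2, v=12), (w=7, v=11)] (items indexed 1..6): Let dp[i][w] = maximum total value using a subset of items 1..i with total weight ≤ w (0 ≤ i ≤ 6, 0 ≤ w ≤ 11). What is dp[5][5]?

16

i\w   0   1   2   3   4   5   6   7   8   9  10  11
  0   0   0   0   0   0   0   0   0   0   0   0   0
  1   0   4   4   4   4   4   4   4   4   4   4   4
  2   0   4   4   4   4   5   9   9   9   9   9   9
  3   0   4   4   4  12  16  16  16  16  17  21  21
  4   0   4   4   4  12  16  16  16  16  17  21  21
  5   0   4  12  16  16  16  24  28  28  28  28  29
  6   0   4  12  16  16  16  24  28  28  28  28  29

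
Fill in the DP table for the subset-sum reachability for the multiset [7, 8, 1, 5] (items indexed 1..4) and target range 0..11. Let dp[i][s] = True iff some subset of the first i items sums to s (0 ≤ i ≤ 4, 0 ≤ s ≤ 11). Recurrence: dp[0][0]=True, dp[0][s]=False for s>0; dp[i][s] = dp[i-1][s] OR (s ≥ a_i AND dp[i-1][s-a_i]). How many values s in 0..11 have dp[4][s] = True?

i\s   0   1   2   3   4   5   6   7   8   9  10  11
  0   T   F   F   F   F   F   F   F   F   F   F   F
  1   T   F   F   F   F   F   F   T   F   F   F   F
  2   T   F   F   F   F   F   F   T   T   F   F   F
  3   T   T   F   F   F   F   F   T   T   T   F   F
  4   T   T   F   F   F   T   T   T   T   T   F   F

7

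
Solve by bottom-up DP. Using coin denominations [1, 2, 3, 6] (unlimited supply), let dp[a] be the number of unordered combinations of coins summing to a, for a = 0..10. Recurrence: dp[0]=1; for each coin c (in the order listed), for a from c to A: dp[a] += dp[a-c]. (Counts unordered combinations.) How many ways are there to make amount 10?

18

after  coin     0     1     2     3     4     5     6     7     8     9    10
          1     1     1     1     1     1     1     1     1     1     1     1
          2     1     1     2     2     3     3     4     4     5     5     6
          3     1     1     2     3     4     5     7     8    10    12    14
          6     1     1     2     3     4     5     8     9    12    15    18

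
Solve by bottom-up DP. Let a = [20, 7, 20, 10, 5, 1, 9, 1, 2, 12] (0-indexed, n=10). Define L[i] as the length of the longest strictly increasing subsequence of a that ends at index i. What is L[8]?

2

   i    0    1    2    3    4    5    6    7    8    9
a[i]   20    7   20   10    5    1    9    1    2   12
L[i]    1    1    2    2    1    1    2    1    2    3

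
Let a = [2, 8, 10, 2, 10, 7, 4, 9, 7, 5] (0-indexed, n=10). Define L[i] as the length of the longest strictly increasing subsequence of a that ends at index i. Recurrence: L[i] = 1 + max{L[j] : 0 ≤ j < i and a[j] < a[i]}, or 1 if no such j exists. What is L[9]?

   i    0    1    2    3    4    5    6    7    8    9
a[i]    2    8   10    2   10    7    4    9    7    5
L[i]    1    2    3    1    3    2    2    3    3    3

3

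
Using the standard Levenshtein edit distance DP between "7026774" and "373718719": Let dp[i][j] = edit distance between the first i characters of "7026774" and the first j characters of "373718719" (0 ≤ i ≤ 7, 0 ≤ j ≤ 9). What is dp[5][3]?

   ''  3  7  3  7  1  8  7  1  9
''  0  1  2  3  4  5  6  7  8  9
 7  1  1  1  2  3  4  5  6  7  8
 0  2  2  2  2  3  4  5  6  7  8
 2  3  3  3  3  3  4  5  6  7  8
 6  4  4  4  4  4  4  5  6  7  8
 7  5  5  4  5  4  5  5  5  6  7
 7  6  6  5  5  5  5  6  5  6  7
 4  7  7  6  6  6  6  6  6  6  7

5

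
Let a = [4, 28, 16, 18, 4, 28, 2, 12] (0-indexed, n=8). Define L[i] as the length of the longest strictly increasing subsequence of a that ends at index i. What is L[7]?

2

   i    0    1    2    3    4    5    6    7
a[i]    4   28   16   18    4   28    2   12
L[i]    1    2    2    3    1    4    1    2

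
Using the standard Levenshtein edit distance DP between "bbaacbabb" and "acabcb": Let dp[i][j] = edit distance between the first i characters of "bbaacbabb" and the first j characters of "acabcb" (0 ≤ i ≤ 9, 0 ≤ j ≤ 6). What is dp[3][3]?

2

   ''  a  c  a  b  c  b
''  0  1  2  3  4  5  6
 b  1  1  2  3  3  4  5
 b  2  2  2  3  3  4  4
 a  3  2  3  2  3  4  5
 a  4  3  3  3  3  4  5
 c  5  4  3  4  4  3  4
 b  6  5  4  4  4  4  3
 a  7  6  5  4  5  5  4
 b  8  7  6  5  4  5  5
 b  9  8  7  6  5  5  5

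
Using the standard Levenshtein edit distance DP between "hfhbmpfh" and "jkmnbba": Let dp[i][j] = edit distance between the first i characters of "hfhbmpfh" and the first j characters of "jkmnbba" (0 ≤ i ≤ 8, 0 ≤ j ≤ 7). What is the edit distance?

8

   ''  j  k  m  n  b  b  a
''  0  1  2  3  4  5  6  7
 h  1  1  2  3  4  5  6  7
 f  2  2  2  3  4  5  6  7
 h  3  3  3  3  4  5  6  7
 b  4  4  4  4  4  4  5  6
 m  5  5  5  4  5  5  5  6
 p  6  6  6  5  5  6  6  6
 f  7  7  7  6  6  6  7  7
 h  8  8  8  7  7  7  7  8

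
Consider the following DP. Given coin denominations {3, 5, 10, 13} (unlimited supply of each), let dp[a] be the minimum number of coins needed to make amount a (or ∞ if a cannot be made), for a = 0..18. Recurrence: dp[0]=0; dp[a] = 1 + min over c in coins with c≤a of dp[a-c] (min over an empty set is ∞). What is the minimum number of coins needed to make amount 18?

 a  0  1  2  3  4  5  6  7  8  9 10 11 12 13 14 15 16 17 18
dp  0  -  -  1  -  1  2  -  2  3  1  3  4  1  4  2  2  5  2
(- denotes ∞ / unreachable)

2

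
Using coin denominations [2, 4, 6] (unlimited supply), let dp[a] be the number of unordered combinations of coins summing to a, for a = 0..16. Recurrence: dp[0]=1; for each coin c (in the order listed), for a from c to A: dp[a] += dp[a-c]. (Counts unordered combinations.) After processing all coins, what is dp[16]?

after  coin     0     1     2     3     4     5     6     7     8     9    10    11    12    13    14    15    16
          2     1     0     1     0     1     0     1     0     1     0     1     0     1     0     1     0     1
          4     1     0     1     0     2     0     2     0     3     0     3     0     4     0     4     0     5
          6     1     0     1     0     2     0     3     0     4     0     5     0     7     0     8     0    10

10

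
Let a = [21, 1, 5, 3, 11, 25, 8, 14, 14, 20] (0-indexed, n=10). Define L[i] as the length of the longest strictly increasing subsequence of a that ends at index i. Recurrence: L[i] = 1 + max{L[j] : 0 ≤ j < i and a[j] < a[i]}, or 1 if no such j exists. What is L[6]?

   i    0    1    2    3    4    5    6    7    8    9
a[i]   21    1    5    3   11   25    8   14   14   20
L[i]    1    1    2    2    3    4    3    4    4    5

3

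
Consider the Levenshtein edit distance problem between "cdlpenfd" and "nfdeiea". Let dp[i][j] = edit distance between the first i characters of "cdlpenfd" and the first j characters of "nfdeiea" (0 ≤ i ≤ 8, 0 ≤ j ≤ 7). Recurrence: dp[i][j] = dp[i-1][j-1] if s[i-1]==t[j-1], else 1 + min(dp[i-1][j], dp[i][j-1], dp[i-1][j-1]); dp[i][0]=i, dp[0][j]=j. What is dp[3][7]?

   ''  n  f  d  e  i  e  a
''  0  1  2  3  4  5  6  7
 c  1  1  2  3  4  5  6  7
 d  2  2  2  2  3  4  5  6
 l  3  3  3  3  3  4  5  6
 p  4  4  4  4  4  4  5  6
 e  5  5  5  5  4  5  4  5
 n  6  5  6  6  5  5  5  5
 f  7  6  5  6  6  6  6  6
 d  8  7  6  5  6  7  7  7

6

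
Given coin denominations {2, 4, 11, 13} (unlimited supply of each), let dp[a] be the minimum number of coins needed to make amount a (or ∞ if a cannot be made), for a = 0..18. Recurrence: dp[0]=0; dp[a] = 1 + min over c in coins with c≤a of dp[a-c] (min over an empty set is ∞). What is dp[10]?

3

 a  0  1  2  3  4  5  6  7  8  9 10 11 12 13 14 15 16 17 18
dp  0  -  1  -  1  -  2  -  2  -  3  1  3  1  4  2  4  2  5
(- denotes ∞ / unreachable)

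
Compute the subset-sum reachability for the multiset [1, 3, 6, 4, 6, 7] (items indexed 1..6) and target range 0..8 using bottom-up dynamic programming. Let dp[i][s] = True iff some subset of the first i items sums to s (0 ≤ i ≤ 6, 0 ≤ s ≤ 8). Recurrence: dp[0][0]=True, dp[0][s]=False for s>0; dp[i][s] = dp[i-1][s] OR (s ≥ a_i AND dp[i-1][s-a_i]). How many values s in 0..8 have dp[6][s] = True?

8

i\s   0   1   2   3   4   5   6   7   8
  0   T   F   F   F   F   F   F   F   F
  1   T   T   F   F   F   F   F   F   F
  2   T   T   F   T   T   F   F   F   F
  3   T   T   F   T   T   F   T   T   F
  4   T   T   F   T   T   T   T   T   T
  5   T   T   F   T   T   T   T   T   T
  6   T   T   F   T   T   T   T   T   T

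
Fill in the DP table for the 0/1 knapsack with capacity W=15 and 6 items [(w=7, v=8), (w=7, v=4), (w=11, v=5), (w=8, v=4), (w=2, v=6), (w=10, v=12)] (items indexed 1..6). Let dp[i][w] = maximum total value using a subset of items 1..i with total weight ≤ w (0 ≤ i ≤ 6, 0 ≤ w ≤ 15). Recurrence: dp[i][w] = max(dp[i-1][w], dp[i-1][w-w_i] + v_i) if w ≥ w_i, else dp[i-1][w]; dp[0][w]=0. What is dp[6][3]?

6

i\w   0   1   2   3   4   5   6   7   8   9  10  11  12  13  14  15
  0   0   0   0   0   0   0   0   0   0   0   0   0   0   0   0   0
  1   0   0   0   0   0   0   0   8   8   8   8   8   8   8   8   8
  2   0   0   0   0   0   0   0   8   8   8   8   8   8   8  12  12
  3   0   0   0   0   0   0   0   8   8   8   8   8   8   8  12  12
  4   0   0   0   0   0   0   0   8   8   8   8   8   8   8  12  12
  5   0   0   6   6   6   6   6   8   8  14  14  14  14  14  14  14
  6   0   0   6   6   6   6   6   8   8  14  14  14  18  18  18  18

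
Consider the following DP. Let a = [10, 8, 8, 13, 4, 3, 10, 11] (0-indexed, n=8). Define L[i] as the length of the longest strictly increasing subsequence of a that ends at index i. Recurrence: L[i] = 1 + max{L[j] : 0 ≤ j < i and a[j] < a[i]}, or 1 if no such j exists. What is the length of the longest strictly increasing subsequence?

   i    0    1    2    3    4    5    6    7
a[i]   10    8    8   13    4    3   10   11
L[i]    1    1    1    2    1    1    2    3

3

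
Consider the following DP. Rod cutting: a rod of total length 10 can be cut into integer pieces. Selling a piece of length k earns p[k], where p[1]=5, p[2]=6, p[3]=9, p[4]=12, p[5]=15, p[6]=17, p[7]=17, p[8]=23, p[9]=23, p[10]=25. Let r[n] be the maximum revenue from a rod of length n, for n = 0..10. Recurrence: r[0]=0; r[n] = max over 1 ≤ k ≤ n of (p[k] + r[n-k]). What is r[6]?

   n    0    1    2    3    4    5    6    7    8    9   10
r[n]    0    5   10   15   20   25   30   35   40   45   50

30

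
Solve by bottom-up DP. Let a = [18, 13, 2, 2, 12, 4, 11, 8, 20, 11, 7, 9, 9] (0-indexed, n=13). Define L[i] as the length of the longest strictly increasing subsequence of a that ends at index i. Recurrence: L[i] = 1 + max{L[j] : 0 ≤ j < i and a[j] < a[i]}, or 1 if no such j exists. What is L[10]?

   i    0    1    2    3    4    5    6    7    8    9   10   11   12
a[i]   18   13    2    2   12    4   11    8   20   11    7    9    9
L[i]    1    1    1    1    2    2    3    3    4    4    3    4    4

3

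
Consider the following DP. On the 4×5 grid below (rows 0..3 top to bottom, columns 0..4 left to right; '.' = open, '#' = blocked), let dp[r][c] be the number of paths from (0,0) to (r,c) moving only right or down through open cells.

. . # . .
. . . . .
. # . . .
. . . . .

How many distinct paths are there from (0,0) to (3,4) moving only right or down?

13

r\c   0   1   2   3   4
  0   1   1   0   0   0
  1   1   2   2   2   2
  2   1   0   2   4   6
  3   1   1   3   7  13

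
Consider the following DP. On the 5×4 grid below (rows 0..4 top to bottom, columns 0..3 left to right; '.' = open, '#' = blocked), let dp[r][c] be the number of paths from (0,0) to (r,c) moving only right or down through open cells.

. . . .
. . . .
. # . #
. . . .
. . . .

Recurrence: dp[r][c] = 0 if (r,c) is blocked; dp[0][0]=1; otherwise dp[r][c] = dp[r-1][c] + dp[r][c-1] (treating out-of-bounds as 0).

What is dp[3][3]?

4

r\c   0   1   2   3
  0   1   1   1   1
  1   1   2   3   4
  2   1   0   3   0
  3   1   1   4   4
  4   1   2   6  10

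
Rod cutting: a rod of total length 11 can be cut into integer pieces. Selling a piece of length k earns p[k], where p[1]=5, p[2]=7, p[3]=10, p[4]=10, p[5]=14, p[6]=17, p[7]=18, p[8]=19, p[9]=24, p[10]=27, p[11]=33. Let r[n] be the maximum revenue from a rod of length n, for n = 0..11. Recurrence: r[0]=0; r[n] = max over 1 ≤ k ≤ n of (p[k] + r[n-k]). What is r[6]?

   n    0    1    2    3    4    5    6    7    8    9   10   11
r[n]    0    5   10   15   20   25   30   35   40   45   50   55

30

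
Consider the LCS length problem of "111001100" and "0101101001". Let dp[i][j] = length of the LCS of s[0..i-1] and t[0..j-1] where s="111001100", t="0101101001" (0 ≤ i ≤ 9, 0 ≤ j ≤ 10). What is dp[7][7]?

5

   ''  0  1  0  1  1  0  1  0  0  1
''  0  0  0  0  0  0  0  0  0  0  0
 1  0  0  1  1  1  1  1  1  1  1  1
 1  0  0  1  1  2  2  2  2  2  2  2
 1  0  0  1  1  2  3  3  3  3  3  3
 0  0  1  1  2  2  3  4  4  4  4  4
 0  0  1  1  2  2  3  4  4  5  5  5
 1  0  1  2  2  3  3  4  5  5  5  6
 1  0  1  2  2  3  4  4  5  5  5  6
 0  0  1  2  3  3  4  5  5  6  6  6
 0  0  1  2  3  3  4  5  5  6  7  7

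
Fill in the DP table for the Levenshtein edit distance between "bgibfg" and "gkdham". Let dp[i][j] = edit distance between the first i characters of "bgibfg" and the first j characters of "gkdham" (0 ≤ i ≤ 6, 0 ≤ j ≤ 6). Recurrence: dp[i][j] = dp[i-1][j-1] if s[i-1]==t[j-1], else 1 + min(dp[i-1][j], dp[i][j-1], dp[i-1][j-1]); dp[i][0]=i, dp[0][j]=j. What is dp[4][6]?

6

   ''  g  k  d  h  a  m
''  0  1  2  3  4  5  6
 b  1  1  2  3  4  5  6
 g  2  1  2  3  4  5  6
 i  3  2  2  3  4  5  6
 b  4  3  3  3  4  5  6
 f  5  4  4  4  4  5  6
 g  6  5  5  5  5  5  6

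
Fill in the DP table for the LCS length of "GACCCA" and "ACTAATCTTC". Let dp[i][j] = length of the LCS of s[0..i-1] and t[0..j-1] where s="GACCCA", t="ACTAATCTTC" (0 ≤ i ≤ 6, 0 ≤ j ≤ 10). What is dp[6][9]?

3

   ''  A  C  T  A  A  T  C  T  T  C
''  0  0  0  0  0  0  0  0  0  0  0
 G  0  0  0  0  0  0  0  0  0  0  0
 A  0  1  1  1  1  1  1  1  1  1  1
 C  0  1  2  2  2  2  2  2  2  2  2
 C  0  1  2  2  2  2  2  3  3  3  3
 C  0  1  2  2  2  2  2  3  3  3  4
 A  0  1  2  2  3  3  3  3  3  3  4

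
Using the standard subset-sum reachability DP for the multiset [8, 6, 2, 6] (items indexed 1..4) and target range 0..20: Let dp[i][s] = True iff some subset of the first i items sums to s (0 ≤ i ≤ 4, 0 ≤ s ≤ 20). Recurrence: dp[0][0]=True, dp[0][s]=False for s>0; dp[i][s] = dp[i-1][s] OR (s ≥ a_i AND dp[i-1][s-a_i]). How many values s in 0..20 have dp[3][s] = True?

i\s   0   1   2   3   4   5   6   7   8   9  10  11  12  13  14  15  16  17  18  19  20
  0   T   F   F   F   F   F   F   F   F   F   F   F   F   F   F   F   F   F   F   F   F
  1   T   F   F   F   F   F   F   F   T   F   F   F   F   F   F   F   F   F   F   F   F
  2   T   F   F   F   F   F   T   F   T   F   F   F   F   F   T   F   F   F   F   F   F
  3   T   F   T   F   F   F   T   F   T   F   T   F   F   F   T   F   T   F   F   F   F
  4   T   F   T   F   F   F   T   F   T   F   T   F   T   F   T   F   T   F   F   F   T

7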